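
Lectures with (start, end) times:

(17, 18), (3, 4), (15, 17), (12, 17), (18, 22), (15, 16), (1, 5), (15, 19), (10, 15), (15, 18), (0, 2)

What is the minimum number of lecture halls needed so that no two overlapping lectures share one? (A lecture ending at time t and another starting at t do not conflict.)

5

starts: [0, 1, 3, 10, 12, 15, 15, 15, 15, 17, 18]
ends:   [2, 4, 5, 15, 16, 17, 17, 18, 18, 19, 22]
s0→1 s1→2 e2→1 s3→2 e4→1 e5→0 s10→1 s12→2 e15→1 s15→2 s15→3 s15→4 s15→5  — peak 5.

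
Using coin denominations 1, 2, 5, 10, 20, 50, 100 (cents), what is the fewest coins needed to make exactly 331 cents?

6

Greedy: take as many of the largest coin as possible, then repeat with the remainder.
331 = 3×100 + 1×20 + 1×10 + 1×1
Total coins = 3 + 1 + 1 + 1 = 6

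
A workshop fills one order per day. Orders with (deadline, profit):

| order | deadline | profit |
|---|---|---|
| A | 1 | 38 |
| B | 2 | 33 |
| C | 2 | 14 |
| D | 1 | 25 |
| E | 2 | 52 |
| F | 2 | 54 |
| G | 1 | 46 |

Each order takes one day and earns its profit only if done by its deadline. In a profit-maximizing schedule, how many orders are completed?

2

Take jobs in profit order; each goes to the latest open slot no later than its deadline.
By profit: F(d2,54), E(d2,52), G(d1,46), A(d1,38), B(d2,33), D(d1,25), C(d2,14)
F→slot 2; E→slot 1; G skipped; A skipped; B skipped; D skipped; C skipped.
2 of 7 scheduled.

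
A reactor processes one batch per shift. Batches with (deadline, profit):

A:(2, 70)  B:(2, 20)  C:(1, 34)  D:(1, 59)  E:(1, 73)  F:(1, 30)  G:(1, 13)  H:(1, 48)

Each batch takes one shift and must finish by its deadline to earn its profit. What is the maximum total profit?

Take jobs in profit order; each goes to the latest open slot no later than its deadline.
By profit: E(d1,73), A(d2,70), D(d1,59), H(d1,48), C(d1,34), F(d1,30), B(d2,20), G(d1,13)
E→slot 1; A→slot 2; D skipped; H skipped; C skipped; F skipped; B skipped; G skipped.
Profit = 73 + 70 = 143

143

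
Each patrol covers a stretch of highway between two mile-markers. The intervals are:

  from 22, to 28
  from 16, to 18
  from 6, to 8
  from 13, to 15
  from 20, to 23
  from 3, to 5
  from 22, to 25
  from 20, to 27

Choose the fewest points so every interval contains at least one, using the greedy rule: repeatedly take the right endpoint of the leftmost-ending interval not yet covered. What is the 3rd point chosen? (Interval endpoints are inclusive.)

Sort by right endpoint; whenever an interval is uncovered, place a point at its right end.
By right end: [3,5]  [6,8]  [13,15]  [16,18]  [20,23]  [22,25]  [20,27]  [22,28]
[3,5] uncovered → point at 5; [6,8] uncovered → point at 8; [13,15] uncovered → point at 15; [16,18] uncovered → point at 18; [20,23] uncovered → point at 23.
Points: 5, 8, 15, 18, 23 (5 total).

15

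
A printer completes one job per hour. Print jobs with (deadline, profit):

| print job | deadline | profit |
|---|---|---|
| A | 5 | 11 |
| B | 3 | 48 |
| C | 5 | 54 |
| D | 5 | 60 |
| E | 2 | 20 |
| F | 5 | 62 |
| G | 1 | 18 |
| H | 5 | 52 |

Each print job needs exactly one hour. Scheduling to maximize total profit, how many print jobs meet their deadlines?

5

Take jobs in profit order; each goes to the latest open slot no later than its deadline.
Profit order: F=62 D=60 C=54 H=52 B=48 E=20 G=18 A=11
Assign: F→slot 5, D→slot 4, C→slot 3, H→slot 2, B→slot 1, E skipped, G skipped, A skipped.
Slots: [1:B] [2:H] [3:C] [4:D] [5:F]
5 of 8 scheduled.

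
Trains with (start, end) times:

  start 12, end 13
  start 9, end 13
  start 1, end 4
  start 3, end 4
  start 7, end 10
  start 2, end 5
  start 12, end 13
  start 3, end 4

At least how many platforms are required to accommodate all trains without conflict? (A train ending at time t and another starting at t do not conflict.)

starts: [1, 2, 3, 3, 7, 9, 12, 12]
ends:   [4, 4, 4, 5, 10, 13, 13, 13]
s1→1 s2→2 s3→3 s3→4  — peak 4.

4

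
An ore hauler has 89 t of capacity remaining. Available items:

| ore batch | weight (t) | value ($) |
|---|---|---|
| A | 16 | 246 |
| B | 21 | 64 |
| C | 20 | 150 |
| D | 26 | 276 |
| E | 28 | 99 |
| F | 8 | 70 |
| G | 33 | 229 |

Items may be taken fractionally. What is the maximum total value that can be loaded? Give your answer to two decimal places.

Greedy by value/weight ratio, highest first.
Ratios (sorted): A 15.38, D 10.62, F 8.75, C 7.50, G 6.94, E 3.54, B 3.05
take A (16 @ 246); take D (26 @ 276); take F (8 @ 70); take C (20 @ 150); take 19/33 of G → 131.85. Capacity used 89/89.
Total value = 873.85

873.85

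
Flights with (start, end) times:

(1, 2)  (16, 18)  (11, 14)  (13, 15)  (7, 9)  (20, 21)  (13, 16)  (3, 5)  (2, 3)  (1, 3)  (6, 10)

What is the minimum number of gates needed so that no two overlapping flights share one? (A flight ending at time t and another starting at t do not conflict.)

Events (time:±→running): 1:+→1 1:+→2 2:-→1 2:+→2 3:-→1 3:-→0 3:+→1 5:-→0 6:+→1 7:+→2 9:-→1 10:-→0 11:+→1 13:+→2 13:+→3 … peak 3.

3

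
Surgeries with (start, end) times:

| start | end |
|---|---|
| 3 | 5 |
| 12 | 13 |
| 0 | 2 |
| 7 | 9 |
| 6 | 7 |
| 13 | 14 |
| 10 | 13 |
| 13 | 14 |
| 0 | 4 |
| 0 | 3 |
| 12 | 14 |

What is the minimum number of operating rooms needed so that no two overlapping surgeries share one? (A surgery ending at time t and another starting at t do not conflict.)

Count concurrent intervals with a sweep; the peak is the room count.
Events (time:±→running): 0:+→1 0:+→2 0:+→3 … peak 3.

3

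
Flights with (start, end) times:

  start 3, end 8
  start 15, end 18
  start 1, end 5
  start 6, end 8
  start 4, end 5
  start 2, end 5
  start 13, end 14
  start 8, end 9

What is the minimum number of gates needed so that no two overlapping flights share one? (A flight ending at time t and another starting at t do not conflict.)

4

Count concurrent intervals with a sweep; the peak is the room count.
Events (time:±→running): 1:+→1 2:+→2 3:+→3 4:+→4 … peak 4.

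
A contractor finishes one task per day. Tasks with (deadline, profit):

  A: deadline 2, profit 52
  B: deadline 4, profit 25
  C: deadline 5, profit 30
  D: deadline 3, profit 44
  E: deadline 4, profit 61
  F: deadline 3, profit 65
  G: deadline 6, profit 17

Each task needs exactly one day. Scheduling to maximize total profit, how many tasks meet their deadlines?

6

Profit order: F=65 E=61 A=52 D=44 C=30 B=25 G=17
Assign: F→slot 3, E→slot 4, A→slot 2, D→slot 1, C→slot 5, B skipped, G→slot 6.
Slots: [1:D] [2:A] [3:F] [4:E] [5:C] [6:G]
6 of 7 scheduled.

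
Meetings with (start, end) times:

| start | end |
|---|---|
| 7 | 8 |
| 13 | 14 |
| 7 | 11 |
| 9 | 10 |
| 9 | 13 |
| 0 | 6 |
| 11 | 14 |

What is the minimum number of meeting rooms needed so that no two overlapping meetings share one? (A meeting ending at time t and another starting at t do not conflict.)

Events (time:±→running): 0:+→1 6:-→0 7:+→1 7:+→2 8:-→1 9:+→2 9:+→3 … peak 3.

3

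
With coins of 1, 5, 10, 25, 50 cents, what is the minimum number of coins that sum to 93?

7

Use the largest denomination that fits, subtract, and repeat.
93 − 1×50→43 − 1×25→18 − 1×10→8 − 1×5→3 − 3×1→0
Total coins = 1 + 1 + 1 + 1 + 3 = 7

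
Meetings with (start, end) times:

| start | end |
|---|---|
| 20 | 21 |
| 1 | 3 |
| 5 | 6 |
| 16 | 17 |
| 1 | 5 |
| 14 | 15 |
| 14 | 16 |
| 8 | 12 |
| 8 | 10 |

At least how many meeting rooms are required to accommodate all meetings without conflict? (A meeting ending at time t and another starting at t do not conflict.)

The answer is the maximum number of intervals overlapping at any instant.
Events (time:±→running): 1:+→1 1:+→2 … peak 2.

2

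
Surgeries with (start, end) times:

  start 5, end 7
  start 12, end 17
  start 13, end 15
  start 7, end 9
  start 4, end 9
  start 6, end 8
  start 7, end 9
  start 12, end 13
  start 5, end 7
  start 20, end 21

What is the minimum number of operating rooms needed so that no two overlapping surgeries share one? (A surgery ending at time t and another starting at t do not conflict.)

4

Count concurrent intervals with a sweep; the peak is the room count.
Events (time:±→running): 4:+→1 5:+→2 5:+→3 6:+→4 … peak 4.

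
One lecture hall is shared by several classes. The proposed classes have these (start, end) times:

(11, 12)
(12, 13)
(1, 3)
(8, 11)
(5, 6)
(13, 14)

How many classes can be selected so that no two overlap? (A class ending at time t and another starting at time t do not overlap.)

Order by finish time; keep every interval that doesn't clash with the previous kept one.
By end time: (1,3), (5,6), (8,11), (11,12), (12,13), (13,14).
Pick (1,3); next start ≥ 3 → (5,6); next start ≥ 6 → (8,11); next start ≥ 11 → (11,12); next start ≥ 12 → (12,13); next start ≥ 13 → (13,14).
Selected 6 classes.

6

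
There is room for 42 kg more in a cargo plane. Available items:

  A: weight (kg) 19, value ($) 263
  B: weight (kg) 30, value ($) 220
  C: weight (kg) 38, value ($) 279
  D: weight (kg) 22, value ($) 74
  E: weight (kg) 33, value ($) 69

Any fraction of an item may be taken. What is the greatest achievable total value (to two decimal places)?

Order: A (263/19=13.84) > C (279/38=7.34) > B (220/30=7.33) > D (74/22=3.36) > E (69/33=2.09)
Fill: take A (19 @ 263) → take 23/38 of C → 168.87; 42/42 used.
Total value = 431.87

431.87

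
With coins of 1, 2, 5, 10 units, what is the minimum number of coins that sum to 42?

42 = 4×10 + 1×2
Total coins = 4 + 1 = 5

5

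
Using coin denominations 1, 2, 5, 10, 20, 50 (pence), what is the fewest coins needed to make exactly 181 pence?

6

181 = 3×50 + 1×20 + 1×10 + 1×1
Total coins = 3 + 1 + 1 + 1 = 6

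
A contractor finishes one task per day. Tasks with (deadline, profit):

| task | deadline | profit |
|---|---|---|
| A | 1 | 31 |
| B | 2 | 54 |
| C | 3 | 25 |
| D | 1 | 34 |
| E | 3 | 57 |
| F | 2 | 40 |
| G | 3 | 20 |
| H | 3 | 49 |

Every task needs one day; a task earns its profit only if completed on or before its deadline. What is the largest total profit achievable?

Take jobs in profit order; each goes to the latest open slot no later than its deadline.
By profit: E(d3,57), B(d2,54), H(d3,49), F(d2,40), D(d1,34), A(d1,31), C(d3,25), G(d3,20)
E→slot 3; B→slot 2; H→slot 1; F skipped; D skipped; A skipped; C skipped; G skipped.
Profit = 49 + 54 + 57 = 160

160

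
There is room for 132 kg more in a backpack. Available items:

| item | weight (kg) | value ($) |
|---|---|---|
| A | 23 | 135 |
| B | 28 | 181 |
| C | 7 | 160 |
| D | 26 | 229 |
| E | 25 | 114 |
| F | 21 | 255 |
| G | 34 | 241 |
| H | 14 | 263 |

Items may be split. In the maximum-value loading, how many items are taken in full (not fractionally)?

Greedy by value/weight ratio, highest first.
Order: C (160/7=22.86) > H (263/14=18.79) > F (255/21=12.14) > D (229/26=8.81) > G (241/34=7.09) > B (181/28=6.46) > A (135/23=5.87) > E (114/25=4.56)
Fill: take C (7 @ 160) → take H (14 @ 263) → take F (21 @ 255) → take D (26 @ 229) → take G (34 @ 241) → take B (28 @ 181) → take 2/23 of A → 11.74; 132/132 used.
6 item(s) taken whole; one partial (take 2/23 of A).

6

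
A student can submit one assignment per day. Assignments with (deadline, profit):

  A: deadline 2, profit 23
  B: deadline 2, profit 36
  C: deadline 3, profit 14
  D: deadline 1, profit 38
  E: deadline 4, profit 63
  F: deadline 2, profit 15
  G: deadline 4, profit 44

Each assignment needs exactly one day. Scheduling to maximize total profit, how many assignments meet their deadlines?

4

Sort by profit descending; place each in the latest free slot ≤ its deadline.
By profit: E(d4,63), G(d4,44), D(d1,38), B(d2,36), A(d2,23), F(d2,15), C(d3,14)
E→slot 4; G→slot 3; D→slot 1; B→slot 2; A skipped; F skipped; C skipped.
4 of 7 scheduled.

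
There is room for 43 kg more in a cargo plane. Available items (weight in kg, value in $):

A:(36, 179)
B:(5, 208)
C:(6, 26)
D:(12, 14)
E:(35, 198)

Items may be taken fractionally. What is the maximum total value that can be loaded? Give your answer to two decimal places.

420.92

Greedy by value/weight ratio, highest first.
Order: B (208/5=41.60) > E (198/35=5.66) > A (179/36=4.97) > C (26/6=4.33) > D (14/12=1.17)
Fill: take B (5 @ 208) → take E (35 @ 198) → take 3/36 of A → 14.92; 43/43 used.
Total value = 420.92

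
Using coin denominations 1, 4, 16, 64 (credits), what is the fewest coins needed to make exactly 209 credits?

5

Use the largest denomination that fits, subtract, and repeat.
209 − 3×64→17 − 1×16→1 − 1×1→0
Total coins = 3 + 1 + 1 = 5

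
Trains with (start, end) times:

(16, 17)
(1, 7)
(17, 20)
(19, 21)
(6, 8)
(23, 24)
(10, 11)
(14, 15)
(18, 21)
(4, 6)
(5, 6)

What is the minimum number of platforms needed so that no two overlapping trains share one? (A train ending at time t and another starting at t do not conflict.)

Count concurrent intervals with a sweep; the peak is the room count.
Events (time:±→running): 1:+→1 4:+→2 5:+→3 … peak 3.

3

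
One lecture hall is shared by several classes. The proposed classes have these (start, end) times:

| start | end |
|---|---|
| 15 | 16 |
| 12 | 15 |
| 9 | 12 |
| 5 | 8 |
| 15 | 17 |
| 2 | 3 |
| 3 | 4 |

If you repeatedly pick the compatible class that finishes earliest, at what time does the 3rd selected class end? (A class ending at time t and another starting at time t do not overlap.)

8

Order by finish time; keep every interval that doesn't clash with the previous kept one.
By end time: (2,3), (3,4), (5,8), (9,12), (12,15), (15,16), (15,17).
Pick (2,3); next start ≥ 3 → (3,4); next start ≥ 4 → (5,8); next start ≥ 8 → (9,12); next start ≥ 12 → (12,15); next start ≥ 15 → (15,16).
Selected: (2,3) (3,4) (5,8) (9,12) (12,15) (15,16)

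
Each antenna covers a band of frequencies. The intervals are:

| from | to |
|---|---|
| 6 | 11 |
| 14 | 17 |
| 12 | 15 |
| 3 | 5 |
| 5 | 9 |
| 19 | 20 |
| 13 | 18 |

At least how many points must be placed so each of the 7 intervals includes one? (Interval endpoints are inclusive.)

4

Sort by right endpoint; whenever an interval is uncovered, place a point at its right end.
Sorted: [3,5] [5,9] [6,11] [12,15] [14,17] [13,18] [19,20]
{[3,5],[5,9]} hit by 5; {[6,11]} hit by 11; {[12,15],[14,17],[13,18]} hit by 15; {[19,20]} hit by 20.
Points: 5, 11, 15, 20 (4 total).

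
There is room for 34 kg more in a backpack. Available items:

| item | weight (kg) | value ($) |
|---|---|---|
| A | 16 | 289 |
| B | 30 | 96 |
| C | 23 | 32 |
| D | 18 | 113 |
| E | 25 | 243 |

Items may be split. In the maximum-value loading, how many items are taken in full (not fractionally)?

1

Sort by value per unit weight and fill in that order.
Ratios (sorted): A 18.06, E 9.72, D 6.28, B 3.20, C 1.39
take A (16 @ 289); take 18/25 of E → 174.96. Capacity used 34/34.
1 item(s) taken whole; one partial (take 18/25 of E).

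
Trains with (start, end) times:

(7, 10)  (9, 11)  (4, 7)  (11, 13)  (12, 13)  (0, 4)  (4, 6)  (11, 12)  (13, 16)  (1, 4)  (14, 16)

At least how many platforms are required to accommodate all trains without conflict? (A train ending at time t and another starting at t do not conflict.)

2

The answer is the maximum number of intervals overlapping at any instant.
Events (time:±→running): 0:+→1 1:+→2 … peak 2.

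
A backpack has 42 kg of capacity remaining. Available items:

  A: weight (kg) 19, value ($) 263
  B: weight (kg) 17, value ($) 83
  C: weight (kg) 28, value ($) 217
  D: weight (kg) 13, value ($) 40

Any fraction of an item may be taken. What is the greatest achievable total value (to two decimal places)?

Ratios (sorted): A 13.84, C 7.75, B 4.88, D 3.08
take A (19 @ 263); take 23/28 of C → 178.25. Capacity used 42/42.
Total value = 441.25

441.25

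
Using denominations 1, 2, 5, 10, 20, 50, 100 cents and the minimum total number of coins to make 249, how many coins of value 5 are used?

1

249 = 2×100 + 2×20 + 1×5 + 2×2
Count of 5: 1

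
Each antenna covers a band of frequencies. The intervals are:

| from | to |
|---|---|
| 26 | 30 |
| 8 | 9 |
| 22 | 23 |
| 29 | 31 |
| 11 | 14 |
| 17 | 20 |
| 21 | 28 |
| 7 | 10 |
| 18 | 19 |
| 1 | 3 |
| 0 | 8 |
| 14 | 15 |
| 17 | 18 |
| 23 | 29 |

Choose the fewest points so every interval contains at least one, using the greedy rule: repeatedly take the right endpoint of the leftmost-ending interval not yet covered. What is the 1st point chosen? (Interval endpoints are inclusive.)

3

Sort by right endpoint; whenever an interval is uncovered, place a point at its right end.
By right end: [1,3]  [0,8]  [8,9]  [7,10]  [11,14]  [14,15]  [17,18]  [18,19]  [17,20]  [22,23]  [21,28]  [23,29]  [26,30]  [29,31]
[1,3] uncovered → point at 3; [8,9] uncovered → point at 9; [11,14] uncovered → point at 14; [17,18] uncovered → point at 18; [22,23] uncovered → point at 23; [26,30] uncovered → point at 30.
Points: 3, 9, 14, 18, 23, 30 (6 total).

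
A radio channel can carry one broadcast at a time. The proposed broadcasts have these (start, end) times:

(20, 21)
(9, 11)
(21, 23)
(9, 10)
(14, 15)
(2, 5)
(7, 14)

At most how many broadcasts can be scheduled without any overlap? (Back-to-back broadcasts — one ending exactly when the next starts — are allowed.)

5

By end time: (2,5), (9,10), (9,11), (7,14), (14,15), (20,21), (21,23).
Pick (2,5); next start ≥ 5 → (9,10); next start ≥ 10 → (14,15); next start ≥ 15 → (20,21); next start ≥ 21 → (21,23).
Selected 5 broadcasts.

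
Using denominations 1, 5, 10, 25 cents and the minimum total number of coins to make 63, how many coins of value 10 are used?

1

Use the largest denomination that fits, subtract, and repeat.
63 = 2×25 + 1×10 + 3×1
Count of 10: 1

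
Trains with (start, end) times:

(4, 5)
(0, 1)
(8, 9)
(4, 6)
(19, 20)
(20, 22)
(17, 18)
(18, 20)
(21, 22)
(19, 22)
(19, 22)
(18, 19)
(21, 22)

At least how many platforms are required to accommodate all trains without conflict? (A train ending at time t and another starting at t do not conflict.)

5

starts: [0, 4, 4, 8, 17, 18, 18, 19, 19, 19, 20, 21, 21]
ends:   [1, 5, 6, 9, 18, 19, 20, 20, 22, 22, 22, 22, 22]
s0→1 e1→0 s4→1 s4→2 e5→1 e6→0 s8→1 e9→0 s17→1 e18→0 s18→1 s18→2 e19→1 s19→2 s19→3 s19→4 e20→3 e20→2 s20→3 s21→4 s21→5  — peak 5.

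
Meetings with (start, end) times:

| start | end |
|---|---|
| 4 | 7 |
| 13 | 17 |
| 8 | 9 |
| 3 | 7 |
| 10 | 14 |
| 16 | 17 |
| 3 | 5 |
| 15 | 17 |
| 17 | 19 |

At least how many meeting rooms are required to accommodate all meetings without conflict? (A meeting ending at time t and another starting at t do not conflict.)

Events (time:±→running): 3:+→1 3:+→2 4:+→3 … peak 3.

3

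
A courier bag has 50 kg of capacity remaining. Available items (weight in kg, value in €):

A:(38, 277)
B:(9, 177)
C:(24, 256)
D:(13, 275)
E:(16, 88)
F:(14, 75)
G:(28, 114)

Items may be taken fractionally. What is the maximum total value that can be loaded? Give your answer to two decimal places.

Sort by value per unit weight and fill in that order.
Ratios (sorted): D 21.15, B 19.67, C 10.67, A 7.29, E 5.50, F 5.36, G 4.07
take D (13 @ 275); take B (9 @ 177); take C (24 @ 256); take 4/38 of A → 29.16. Capacity used 50/50.
Total value = 737.16

737.16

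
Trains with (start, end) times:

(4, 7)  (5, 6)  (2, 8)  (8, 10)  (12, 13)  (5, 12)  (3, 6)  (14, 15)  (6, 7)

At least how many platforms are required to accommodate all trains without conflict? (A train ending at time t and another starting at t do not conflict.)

Count concurrent intervals with a sweep; the peak is the room count.
starts: [2, 3, 4, 5, 5, 6, 8, 12, 14]
ends:   [6, 6, 7, 7, 8, 10, 12, 13, 15]
s2→1 s3→2 s4→3 s5→4 s5→5  — peak 5.

5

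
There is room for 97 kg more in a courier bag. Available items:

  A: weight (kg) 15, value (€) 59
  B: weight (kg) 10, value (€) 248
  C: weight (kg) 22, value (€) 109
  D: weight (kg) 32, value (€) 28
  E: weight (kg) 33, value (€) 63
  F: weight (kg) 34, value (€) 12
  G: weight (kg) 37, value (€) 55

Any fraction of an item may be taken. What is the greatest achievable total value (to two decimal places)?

Order: B (248/10=24.80) > C (109/22=4.95) > A (59/15=3.93) > E (63/33=1.91) > G (55/37=1.49) > D (28/32=0.88) > F (12/34=0.35)
Fill: take B (10 @ 248) → take C (22 @ 109) → take A (15 @ 59) → take E (33 @ 63) → take 17/37 of G → 25.27; 97/97 used.
Total value = 504.27

504.27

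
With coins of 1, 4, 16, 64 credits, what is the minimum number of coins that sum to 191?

11

191 − 2×64→63 − 3×16→15 − 3×4→3 − 3×1→0
Total coins = 2 + 3 + 3 + 3 = 11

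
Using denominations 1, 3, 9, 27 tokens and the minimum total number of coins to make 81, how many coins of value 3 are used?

Greedy: take as many of the largest coin as possible, then repeat with the remainder.
81 = 3×27
Count of 3: 0

0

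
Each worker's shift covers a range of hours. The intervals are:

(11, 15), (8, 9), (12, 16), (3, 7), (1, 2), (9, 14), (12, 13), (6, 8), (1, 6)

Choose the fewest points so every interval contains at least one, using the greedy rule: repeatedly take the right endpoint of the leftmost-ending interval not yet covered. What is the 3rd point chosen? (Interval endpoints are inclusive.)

9

Sort by right endpoint; whenever an interval is uncovered, place a point at its right end.
By right end: [1,2]  [1,6]  [3,7]  [6,8]  [8,9]  [12,13]  [9,14]  [11,15]  [12,16]
[1,2] uncovered → point at 2; [3,7] uncovered → point at 7; [8,9] uncovered → point at 9; [12,13] uncovered → point at 13.
Points: 2, 7, 9, 13 (4 total).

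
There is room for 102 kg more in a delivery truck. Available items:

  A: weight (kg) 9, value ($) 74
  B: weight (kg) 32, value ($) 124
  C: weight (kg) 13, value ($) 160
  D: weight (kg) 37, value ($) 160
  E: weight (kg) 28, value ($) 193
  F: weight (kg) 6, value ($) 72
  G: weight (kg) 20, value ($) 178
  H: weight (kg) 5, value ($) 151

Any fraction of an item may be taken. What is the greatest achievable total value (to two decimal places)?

Greedy by value/weight ratio, highest first.
Order: H (151/5=30.20) > C (160/13=12.31) > F (72/6=12.00) > G (178/20=8.90) > A (74/9=8.22) > E (193/28=6.89) > D (160/37=4.32) > B (124/32=3.88)
Fill: take H (5 @ 151) → take C (13 @ 160) → take F (6 @ 72) → take G (20 @ 178) → take A (9 @ 74) → take E (28 @ 193) → take 21/37 of D → 90.81; 102/102 used.
Total value = 918.81

918.81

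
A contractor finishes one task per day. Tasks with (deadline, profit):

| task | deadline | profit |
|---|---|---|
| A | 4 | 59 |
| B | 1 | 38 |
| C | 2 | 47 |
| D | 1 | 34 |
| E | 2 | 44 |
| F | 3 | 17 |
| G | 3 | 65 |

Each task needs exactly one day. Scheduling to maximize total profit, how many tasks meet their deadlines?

By profit: G(d3,65), A(d4,59), C(d2,47), E(d2,44), B(d1,38), D(d1,34), F(d3,17)
G→slot 3; A→slot 4; C→slot 2; E→slot 1; B skipped; D skipped; F skipped.
4 of 7 scheduled.

4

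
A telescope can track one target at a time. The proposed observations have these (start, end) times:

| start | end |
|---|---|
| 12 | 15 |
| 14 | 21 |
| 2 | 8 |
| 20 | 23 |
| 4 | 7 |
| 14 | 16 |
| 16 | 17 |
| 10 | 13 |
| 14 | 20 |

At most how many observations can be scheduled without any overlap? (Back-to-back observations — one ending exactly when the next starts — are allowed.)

Sorted by end: (4,7)  (2,8)  (10,13)  (12,15)  (14,16)  (16,17)  (14,20)  (14,21)  (20,23)
take (4,7); take (10,13); take (14,16); take (16,17); skip (14,20); skip (14,21); take (20,23).
Selected 5 observations.

5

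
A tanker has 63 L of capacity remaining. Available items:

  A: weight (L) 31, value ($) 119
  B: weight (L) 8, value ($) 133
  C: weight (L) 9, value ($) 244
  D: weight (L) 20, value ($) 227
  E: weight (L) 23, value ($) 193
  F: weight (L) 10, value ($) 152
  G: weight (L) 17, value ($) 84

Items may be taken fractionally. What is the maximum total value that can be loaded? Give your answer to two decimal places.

890.26

Greedy by value/weight ratio, highest first.
Ratios (sorted): C 27.11, B 16.62, F 15.20, D 11.35, E 8.39, G 4.94, A 3.84
take C (9 @ 244); take B (8 @ 133); take F (10 @ 152); take D (20 @ 227); take 16/23 of E → 134.26. Capacity used 63/63.
Total value = 890.26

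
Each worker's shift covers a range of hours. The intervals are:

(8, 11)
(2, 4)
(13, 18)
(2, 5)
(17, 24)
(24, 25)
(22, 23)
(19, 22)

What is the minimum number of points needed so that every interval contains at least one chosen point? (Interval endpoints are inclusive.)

5

Process intervals by earliest right end; each time one isn't hit yet, stab at its right endpoint.
By right end: [2,4]  [2,5]  [8,11]  [13,18]  [19,22]  [22,23]  [17,24]  [24,25]
[2,4] uncovered → point at 4; [8,11] uncovered → point at 11; [13,18] uncovered → point at 18; [19,22] uncovered → point at 22; [24,25] uncovered → point at 25.
Points: 4, 11, 18, 22, 25 (5 total).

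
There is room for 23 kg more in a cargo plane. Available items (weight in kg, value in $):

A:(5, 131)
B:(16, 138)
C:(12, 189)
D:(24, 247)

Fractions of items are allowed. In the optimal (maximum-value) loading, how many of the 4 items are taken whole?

2

Sort by value per unit weight and fill in that order.
Ratios (sorted): A 26.20, C 15.75, D 10.29, B 8.62
take A (5 @ 131); take C (12 @ 189); take 6/24 of D → 61.75. Capacity used 23/23.
2 item(s) taken whole; one partial (take 6/24 of D).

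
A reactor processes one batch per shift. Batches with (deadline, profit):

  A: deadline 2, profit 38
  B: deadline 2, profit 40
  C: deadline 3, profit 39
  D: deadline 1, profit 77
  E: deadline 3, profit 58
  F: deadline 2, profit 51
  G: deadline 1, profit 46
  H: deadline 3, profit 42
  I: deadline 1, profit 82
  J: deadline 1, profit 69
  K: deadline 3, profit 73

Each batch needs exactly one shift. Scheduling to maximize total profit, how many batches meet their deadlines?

Sort by profit descending; place each in the latest free slot ≤ its deadline.
By profit: I(d1,82), D(d1,77), K(d3,73), J(d1,69), E(d3,58), F(d2,51), G(d1,46), H(d3,42), B(d2,40), C(d3,39), A(d2,38)
I→slot 1; D skipped; K→slot 3; J skipped; E→slot 2; F skipped; G skipped; H skipped; B skipped; C skipped; A skipped.
3 of 11 scheduled.

3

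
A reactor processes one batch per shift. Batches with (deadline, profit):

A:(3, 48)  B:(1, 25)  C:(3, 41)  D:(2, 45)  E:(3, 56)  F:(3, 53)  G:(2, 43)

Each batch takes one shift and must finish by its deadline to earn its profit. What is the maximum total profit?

Sort by profit descending; place each in the latest free slot ≤ its deadline.
Profit order: E=56 F=53 A=48 D=45 G=43 C=41 B=25
Assign: E→slot 3, F→slot 2, A→slot 1, D skipped, G skipped, C skipped, B skipped.
Slots: [1:A] [2:F] [3:E]
Profit = 48 + 53 + 56 = 157

157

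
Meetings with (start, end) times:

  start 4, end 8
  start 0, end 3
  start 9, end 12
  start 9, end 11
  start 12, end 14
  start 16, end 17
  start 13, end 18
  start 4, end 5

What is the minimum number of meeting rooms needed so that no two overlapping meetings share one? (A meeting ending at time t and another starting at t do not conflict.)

2

starts: [0, 4, 4, 9, 9, 12, 13, 16]
ends:   [3, 5, 8, 11, 12, 14, 17, 18]
s0→1 e3→0 s4→1 s4→2  — peak 2.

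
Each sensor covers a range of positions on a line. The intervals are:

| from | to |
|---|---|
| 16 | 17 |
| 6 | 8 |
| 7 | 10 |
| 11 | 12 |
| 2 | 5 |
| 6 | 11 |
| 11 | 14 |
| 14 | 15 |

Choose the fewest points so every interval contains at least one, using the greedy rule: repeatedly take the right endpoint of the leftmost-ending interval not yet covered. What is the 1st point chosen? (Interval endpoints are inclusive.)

5

Sorted: [2,5] [6,8] [7,10] [6,11] [11,12] [11,14] [14,15] [16,17]
{[2,5]} hit by 5; {[6,8],[7,10],[6,11]} hit by 8; {[11,12],[11,14]} hit by 12; {[14,15]} hit by 15; {[16,17]} hit by 17.
Points: 5, 8, 12, 15, 17 (5 total).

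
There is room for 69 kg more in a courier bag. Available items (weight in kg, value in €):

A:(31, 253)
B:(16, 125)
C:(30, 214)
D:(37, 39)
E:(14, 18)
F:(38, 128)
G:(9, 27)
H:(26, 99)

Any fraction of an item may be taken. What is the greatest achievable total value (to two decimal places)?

Order: A (253/31=8.16) > B (125/16=7.81) > C (214/30=7.13) > H (99/26=3.81) > F (128/38=3.37) > G (27/9=3.00) > E (18/14=1.29) > D (39/37=1.05)
Fill: take A (31 @ 253) → take B (16 @ 125) → take 22/30 of C → 156.93; 69/69 used.
Total value = 534.93

534.93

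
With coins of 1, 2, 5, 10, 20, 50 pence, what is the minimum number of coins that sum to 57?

3

Greedy: take as many of the largest coin as possible, then repeat with the remainder.
57 = 1×50 + 1×5 + 1×2
Total coins = 1 + 1 + 1 = 3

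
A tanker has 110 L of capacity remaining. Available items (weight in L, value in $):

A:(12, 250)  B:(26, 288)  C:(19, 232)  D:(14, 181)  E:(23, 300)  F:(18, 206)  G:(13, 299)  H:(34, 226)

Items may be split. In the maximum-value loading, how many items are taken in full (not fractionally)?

6

Order: G (299/13=23.00) > A (250/12=20.83) > E (300/23=13.04) > D (181/14=12.93) > C (232/19=12.21) > F (206/18=11.44) > B (288/26=11.08) > H (226/34=6.65)
Fill: take G (13 @ 299) → take A (12 @ 250) → take E (23 @ 300) → take D (14 @ 181) → take C (19 @ 232) → take F (18 @ 206) → take 11/26 of B → 121.85; 110/110 used.
6 item(s) taken whole; one partial (take 11/26 of B).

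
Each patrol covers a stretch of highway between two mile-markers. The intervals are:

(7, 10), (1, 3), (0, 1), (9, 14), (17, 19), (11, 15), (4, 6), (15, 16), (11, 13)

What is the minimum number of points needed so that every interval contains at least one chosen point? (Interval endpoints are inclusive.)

Sorted: [0,1] [1,3] [4,6] [7,10] [11,13] [9,14] [11,15] [15,16] [17,19]
{[0,1],[1,3]} hit by 1; {[4,6]} hit by 6; {[7,10]} hit by 10; {[11,13],[9,14],[11,15]} hit by 13; {[15,16]} hit by 16; {[17,19]} hit by 19.
Points: 1, 6, 10, 13, 16, 19 (6 total).

6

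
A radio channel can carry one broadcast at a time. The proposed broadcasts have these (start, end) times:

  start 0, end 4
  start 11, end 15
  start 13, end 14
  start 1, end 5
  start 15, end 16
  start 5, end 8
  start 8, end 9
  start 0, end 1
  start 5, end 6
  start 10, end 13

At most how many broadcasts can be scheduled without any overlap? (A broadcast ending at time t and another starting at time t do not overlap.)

Sort by end time and greedily take each interval whose start is ≥ the last chosen end.
Sorted by end: (0,1)  (0,4)  (1,5)  (5,6)  (5,8)  (8,9)  (10,13)  (13,14)  (11,15)  (15,16)
take (0,1); take (1,5); take (5,6); take (8,9); take (10,13); take (13,14); take (15,16).
Selected 7 broadcasts.

7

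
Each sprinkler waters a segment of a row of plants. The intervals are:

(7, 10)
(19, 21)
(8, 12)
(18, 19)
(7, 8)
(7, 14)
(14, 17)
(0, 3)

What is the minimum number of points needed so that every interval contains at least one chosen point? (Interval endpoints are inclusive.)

4

By right end: [0,3]  [7,8]  [7,10]  [8,12]  [7,14]  [14,17]  [18,19]  [19,21]
[0,3] uncovered → point at 3; [7,8] uncovered → point at 8; [14,17] uncovered → point at 17; [18,19] uncovered → point at 19.
Points: 3, 8, 17, 19 (4 total).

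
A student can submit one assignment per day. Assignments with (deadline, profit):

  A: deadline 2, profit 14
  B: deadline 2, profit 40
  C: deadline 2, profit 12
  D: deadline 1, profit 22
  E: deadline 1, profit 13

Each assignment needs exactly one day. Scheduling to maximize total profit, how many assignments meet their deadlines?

By profit: B(d2,40), D(d1,22), A(d2,14), E(d1,13), C(d2,12)
B→slot 2; D→slot 1; A skipped; E skipped; C skipped.
2 of 5 scheduled.

2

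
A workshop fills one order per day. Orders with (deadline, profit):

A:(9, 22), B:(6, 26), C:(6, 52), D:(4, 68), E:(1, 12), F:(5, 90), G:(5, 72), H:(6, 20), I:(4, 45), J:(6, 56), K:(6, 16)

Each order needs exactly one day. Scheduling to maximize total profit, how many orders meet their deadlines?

7

Take jobs in profit order; each goes to the latest open slot no later than its deadline.
By profit: F(d5,90), G(d5,72), D(d4,68), J(d6,56), C(d6,52), I(d4,45), B(d6,26), A(d9,22), H(d6,20), K(d6,16), E(d1,12)
F→slot 5; G→slot 4; D→slot 3; J→slot 6; C→slot 2; I→slot 1; B skipped; A→slot 9; H skipped; K skipped; E skipped.
7 of 11 scheduled.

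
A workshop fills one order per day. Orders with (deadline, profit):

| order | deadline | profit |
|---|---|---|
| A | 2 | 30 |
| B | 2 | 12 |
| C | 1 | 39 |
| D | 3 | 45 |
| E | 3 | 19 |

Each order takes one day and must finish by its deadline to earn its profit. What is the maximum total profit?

Sort by profit descending; place each in the latest free slot ≤ its deadline.
Profit order: D=45 C=39 A=30 E=19 B=12
Assign: D→slot 3, C→slot 1, A→slot 2, E skipped, B skipped.
Slots: [1:C] [2:A] [3:D]
Profit = 39 + 30 + 45 = 114

114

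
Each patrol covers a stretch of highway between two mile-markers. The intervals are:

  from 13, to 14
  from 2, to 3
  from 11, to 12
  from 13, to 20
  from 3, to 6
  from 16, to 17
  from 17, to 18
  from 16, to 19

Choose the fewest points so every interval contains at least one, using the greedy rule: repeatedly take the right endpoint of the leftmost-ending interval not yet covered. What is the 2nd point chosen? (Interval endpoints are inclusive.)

12

Sorted: [2,3] [3,6] [11,12] [13,14] [16,17] [17,18] [16,19] [13,20]
{[2,3],[3,6]} hit by 3; {[11,12]} hit by 12; {[13,14]} hit by 14; {[16,17],[17,18],[16,19],[13,20]} hit by 17.
Points: 3, 12, 14, 17 (4 total).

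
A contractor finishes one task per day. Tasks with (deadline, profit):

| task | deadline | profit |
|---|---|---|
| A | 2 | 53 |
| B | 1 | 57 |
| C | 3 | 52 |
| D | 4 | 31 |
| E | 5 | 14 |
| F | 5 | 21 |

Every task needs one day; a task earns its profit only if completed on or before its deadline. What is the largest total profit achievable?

By profit: B(d1,57), A(d2,53), C(d3,52), D(d4,31), F(d5,21), E(d5,14)
B→slot 1; A→slot 2; C→slot 3; D→slot 4; F→slot 5; E skipped.
Profit = 57 + 53 + 52 + 31 + 21 = 214

214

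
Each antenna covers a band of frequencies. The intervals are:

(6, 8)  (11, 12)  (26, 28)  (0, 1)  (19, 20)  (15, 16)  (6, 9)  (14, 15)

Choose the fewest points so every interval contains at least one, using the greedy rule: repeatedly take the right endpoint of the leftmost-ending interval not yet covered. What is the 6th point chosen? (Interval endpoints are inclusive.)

28

Process intervals by earliest right end; each time one isn't hit yet, stab at its right endpoint.
Sorted: [0,1] [6,8] [6,9] [11,12] [14,15] [15,16] [19,20] [26,28]
{[0,1]} hit by 1; {[6,8],[6,9]} hit by 8; {[11,12]} hit by 12; {[14,15],[15,16]} hit by 15; {[19,20]} hit by 20; {[26,28]} hit by 28.
Points: 1, 8, 12, 15, 20, 28 (6 total).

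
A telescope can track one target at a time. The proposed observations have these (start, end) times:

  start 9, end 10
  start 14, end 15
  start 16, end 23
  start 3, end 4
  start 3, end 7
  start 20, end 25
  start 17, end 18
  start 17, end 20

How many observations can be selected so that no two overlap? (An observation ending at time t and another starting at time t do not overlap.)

5

By end time: (3,4), (3,7), (9,10), (14,15), (17,18), (17,20), (16,23), (20,25).
Pick (3,4); next start ≥ 4 → (9,10); next start ≥ 10 → (14,15); next start ≥ 15 → (17,18); next start ≥ 18 → (20,25).
Selected 5 observations.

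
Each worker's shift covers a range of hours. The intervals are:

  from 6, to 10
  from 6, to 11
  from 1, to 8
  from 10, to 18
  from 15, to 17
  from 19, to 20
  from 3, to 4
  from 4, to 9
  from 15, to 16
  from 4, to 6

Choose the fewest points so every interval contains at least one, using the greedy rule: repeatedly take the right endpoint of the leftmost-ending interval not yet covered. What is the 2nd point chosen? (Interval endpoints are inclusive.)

10

Sort by right endpoint; whenever an interval is uncovered, place a point at its right end.
Sorted: [3,4] [4,6] [1,8] [4,9] [6,10] [6,11] [15,16] [15,17] [10,18] [19,20]
{[3,4],[4,6],[1,8],[4,9]} hit by 4; {[6,10],[6,11]} hit by 10; {[15,16],[15,17],[10,18]} hit by 16; {[19,20]} hit by 20.
Points: 4, 10, 16, 20 (4 total).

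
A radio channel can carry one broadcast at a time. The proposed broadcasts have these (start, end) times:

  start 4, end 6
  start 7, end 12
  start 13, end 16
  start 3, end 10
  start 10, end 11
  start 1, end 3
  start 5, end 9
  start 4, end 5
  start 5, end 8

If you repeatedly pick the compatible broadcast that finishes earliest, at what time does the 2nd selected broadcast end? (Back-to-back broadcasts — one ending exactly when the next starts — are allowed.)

Sort by end time and greedily take each interval whose start is ≥ the last chosen end.
Sorted by end: (1,3)  (4,5)  (4,6)  (5,8)  (5,9)  (3,10)  (10,11)  (7,12)  (13,16)
take (1,3); take (4,5); take (5,8); take (10,11); skip (7,12); take (13,16).
Selected: (1,3) (4,5) (5,8) (10,11) (13,16)

5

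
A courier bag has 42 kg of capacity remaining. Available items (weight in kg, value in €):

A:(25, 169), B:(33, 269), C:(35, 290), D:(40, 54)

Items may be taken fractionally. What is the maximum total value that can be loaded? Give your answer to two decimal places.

347.06

Greedy by value/weight ratio, highest first.
Ratios (sorted): C 8.29, B 8.15, A 6.76, D 1.35
take C (35 @ 290); take 7/33 of B → 57.06. Capacity used 42/42.
Total value = 347.06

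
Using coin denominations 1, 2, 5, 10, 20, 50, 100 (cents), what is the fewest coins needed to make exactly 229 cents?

6

229 = 2×100 + 1×20 + 1×5 + 2×2
Total coins = 2 + 1 + 1 + 2 = 6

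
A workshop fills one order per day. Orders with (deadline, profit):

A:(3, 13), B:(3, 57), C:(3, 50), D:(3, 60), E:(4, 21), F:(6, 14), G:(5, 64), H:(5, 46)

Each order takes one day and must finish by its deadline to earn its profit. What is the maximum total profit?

By profit: G(d5,64), D(d3,60), B(d3,57), C(d3,50), H(d5,46), E(d4,21), F(d6,14), A(d3,13)
G→slot 5; D→slot 3; B→slot 2; C→slot 1; H→slot 4; E skipped; F→slot 6; A skipped.
Profit = 50 + 57 + 60 + 46 + 64 + 14 = 291

291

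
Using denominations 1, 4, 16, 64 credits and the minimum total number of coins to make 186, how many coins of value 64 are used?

2

Greedy: take as many of the largest coin as possible, then repeat with the remainder.
186 = 2×64 + 3×16 + 2×4 + 2×1
Count of 64: 2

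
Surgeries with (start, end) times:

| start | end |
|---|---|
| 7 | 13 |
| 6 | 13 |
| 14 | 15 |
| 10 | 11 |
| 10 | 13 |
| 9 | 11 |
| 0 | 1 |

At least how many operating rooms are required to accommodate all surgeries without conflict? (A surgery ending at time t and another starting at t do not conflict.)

The answer is the maximum number of intervals overlapping at any instant.
starts: [0, 6, 7, 9, 10, 10, 14]
ends:   [1, 11, 11, 13, 13, 13, 15]
s0→1 e1→0 s6→1 s7→2 s9→3 s10→4 s10→5  — peak 5.

5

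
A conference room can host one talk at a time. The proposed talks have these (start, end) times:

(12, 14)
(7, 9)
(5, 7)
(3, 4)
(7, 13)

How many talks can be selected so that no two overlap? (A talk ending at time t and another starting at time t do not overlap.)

4

Sort by end time and greedily take each interval whose start is ≥ the last chosen end.
Sorted by end: (3,4)  (5,7)  (7,9)  (7,13)  (12,14)
take (3,4); take (5,7); take (7,9); take (12,14).
Selected 4 talks.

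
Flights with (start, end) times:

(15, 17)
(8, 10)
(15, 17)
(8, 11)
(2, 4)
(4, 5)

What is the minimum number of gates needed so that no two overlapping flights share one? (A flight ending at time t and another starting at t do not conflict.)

Count concurrent intervals with a sweep; the peak is the room count.
Events (time:±→running): 2:+→1 4:-→0 4:+→1 5:-→0 8:+→1 8:+→2 … peak 2.

2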